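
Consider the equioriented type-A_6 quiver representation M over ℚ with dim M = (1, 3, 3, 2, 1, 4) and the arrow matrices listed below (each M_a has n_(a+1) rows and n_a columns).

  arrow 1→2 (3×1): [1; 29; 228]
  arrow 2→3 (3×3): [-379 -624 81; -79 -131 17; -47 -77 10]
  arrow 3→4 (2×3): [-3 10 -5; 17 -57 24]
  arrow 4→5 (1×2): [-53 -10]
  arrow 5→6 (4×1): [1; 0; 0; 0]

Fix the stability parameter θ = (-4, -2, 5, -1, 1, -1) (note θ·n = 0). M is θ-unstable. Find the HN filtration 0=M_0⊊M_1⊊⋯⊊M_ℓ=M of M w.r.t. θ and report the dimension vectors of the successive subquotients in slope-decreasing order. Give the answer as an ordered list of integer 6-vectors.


Barcode: M ≅ I[1,6], I[2,3], I[2,4], I[6,6]^3. HN layers by μ_θ (6 steps, strictly decreasing):
  μ^(1)=5; μ^(2)=2; μ^(3)=1; μ^(4)=-1; μ^(5)=-2; μ^(6)=-4

((0, 0, 1, 0, 0, 0); (0, 0, 1, 1, 0, 0); (0, 0, 1, 1, 1, 1); (0, 0, 0, 0, 0, 3); (0, 3, 0, 0, 0, 0); (1, 0, 0, 0, 0, 0))


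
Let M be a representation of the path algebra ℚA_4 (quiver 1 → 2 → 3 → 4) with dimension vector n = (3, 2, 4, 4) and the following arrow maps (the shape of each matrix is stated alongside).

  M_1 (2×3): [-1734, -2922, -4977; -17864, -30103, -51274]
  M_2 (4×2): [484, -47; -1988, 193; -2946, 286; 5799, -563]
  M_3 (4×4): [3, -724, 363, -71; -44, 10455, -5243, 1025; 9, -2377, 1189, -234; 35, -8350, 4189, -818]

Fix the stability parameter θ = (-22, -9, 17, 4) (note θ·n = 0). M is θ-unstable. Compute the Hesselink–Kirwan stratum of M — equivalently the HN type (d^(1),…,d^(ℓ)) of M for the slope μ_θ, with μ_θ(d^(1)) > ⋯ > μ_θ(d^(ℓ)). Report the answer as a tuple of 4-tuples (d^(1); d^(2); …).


Barcode: M ≅ I[1,1], I[1,4]^2, I[3,4]^2. HN layers by μ_θ (3 steps, strictly decreasing):
  μ^(1)=21/2; μ^(2)=-9; μ^(3)=-22

((0, 0, 4, 4); (0, 2, 0, 0); (3, 0, 0, 0))


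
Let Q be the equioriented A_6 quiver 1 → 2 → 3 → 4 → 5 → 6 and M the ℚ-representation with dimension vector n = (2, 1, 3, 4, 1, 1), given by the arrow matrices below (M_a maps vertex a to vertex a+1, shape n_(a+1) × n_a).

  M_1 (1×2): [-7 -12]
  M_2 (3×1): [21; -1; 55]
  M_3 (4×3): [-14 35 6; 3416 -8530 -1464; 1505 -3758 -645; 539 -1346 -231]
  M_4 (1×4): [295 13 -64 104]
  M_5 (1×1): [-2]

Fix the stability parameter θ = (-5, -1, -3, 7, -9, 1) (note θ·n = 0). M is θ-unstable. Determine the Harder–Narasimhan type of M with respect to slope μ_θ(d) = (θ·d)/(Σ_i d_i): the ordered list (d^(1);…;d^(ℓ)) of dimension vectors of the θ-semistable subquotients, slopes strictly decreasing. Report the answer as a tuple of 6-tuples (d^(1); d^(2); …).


Via rank(M_{q-1}∘⋯∘M_p): M ≅ I[1,1], I[1,6], I[3,3], I[3,4], I[4,4]^2.
μ_θ-semistable layers: μ^(1)=7; μ^(2)=1; μ^(3)=-1; μ^(4)=-2; μ^(5)=-3; μ^(6)=-5

((0, 0, 0, 3, 0, 0); (0, 0, 0, 0, 0, 1); (0, 0, 0, 1, 1, 0); (0, 1, 1, 0, 0, 0); (0, 0, 2, 0, 0, 0); (2, 0, 0, 0, 0, 0))


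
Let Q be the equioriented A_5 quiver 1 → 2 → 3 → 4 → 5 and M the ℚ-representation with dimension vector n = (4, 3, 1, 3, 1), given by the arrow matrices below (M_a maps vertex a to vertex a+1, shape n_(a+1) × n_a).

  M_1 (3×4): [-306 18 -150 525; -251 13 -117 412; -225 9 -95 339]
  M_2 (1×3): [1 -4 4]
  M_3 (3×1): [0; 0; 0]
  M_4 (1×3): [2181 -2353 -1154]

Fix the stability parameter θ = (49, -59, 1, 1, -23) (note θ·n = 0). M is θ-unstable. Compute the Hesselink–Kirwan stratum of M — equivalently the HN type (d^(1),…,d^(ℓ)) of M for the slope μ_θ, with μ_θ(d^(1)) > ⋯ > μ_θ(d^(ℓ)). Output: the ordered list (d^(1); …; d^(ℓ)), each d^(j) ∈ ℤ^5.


Interval decomposition of M: I[1,1], I[1,2]^2, I[1,3], I[4,4]^2, I[4,5].
HN type (ℓ=4): μ^(1)=49; μ^(2)=1; μ^(3)=-5; μ^(4)=-11

((1, 0, 0, 0, 0); (0, 0, 1, 2, 0); (3, 3, 0, 0, 0); (0, 0, 0, 1, 1))


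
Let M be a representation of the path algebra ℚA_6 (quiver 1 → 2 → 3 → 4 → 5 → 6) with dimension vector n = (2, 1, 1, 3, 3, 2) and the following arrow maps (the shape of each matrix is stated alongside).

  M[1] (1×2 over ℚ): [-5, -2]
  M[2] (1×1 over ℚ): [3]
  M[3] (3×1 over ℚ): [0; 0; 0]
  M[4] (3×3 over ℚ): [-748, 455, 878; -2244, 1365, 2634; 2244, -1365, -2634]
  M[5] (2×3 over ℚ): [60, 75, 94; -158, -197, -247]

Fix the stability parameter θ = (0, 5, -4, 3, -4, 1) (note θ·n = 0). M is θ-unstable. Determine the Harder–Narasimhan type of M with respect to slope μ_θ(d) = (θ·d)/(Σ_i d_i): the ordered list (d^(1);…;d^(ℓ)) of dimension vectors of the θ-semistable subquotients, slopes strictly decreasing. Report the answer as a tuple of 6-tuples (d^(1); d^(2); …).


Interval decomposition of M: I[1,1], I[1,3], I[4,4]^2, I[4,6], I[5,5], I[5,6].
HN type (ℓ=6): μ^(1)=3; μ^(2)=1; μ^(3)=1/2; μ^(4)=0; μ^(5)=-1/2; μ^(6)=-4

((0, 0, 0, 2, 0, 0); (0, 0, 0, 0, 0, 2); (0, 1, 1, 0, 0, 0); (2, 0, 0, 0, 0, 0); (0, 0, 0, 1, 1, 0); (0, 0, 0, 0, 2, 0))


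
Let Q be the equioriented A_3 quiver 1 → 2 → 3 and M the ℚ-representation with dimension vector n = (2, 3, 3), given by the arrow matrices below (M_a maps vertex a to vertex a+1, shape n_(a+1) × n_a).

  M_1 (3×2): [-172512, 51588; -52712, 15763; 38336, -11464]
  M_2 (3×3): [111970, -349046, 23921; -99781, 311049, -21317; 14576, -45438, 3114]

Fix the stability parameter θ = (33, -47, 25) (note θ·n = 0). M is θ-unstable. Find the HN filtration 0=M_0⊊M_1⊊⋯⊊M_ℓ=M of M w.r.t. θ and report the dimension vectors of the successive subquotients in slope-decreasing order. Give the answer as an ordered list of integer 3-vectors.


Interval decomposition of M: I[1,1], I[1,3], I[2,3]^2.
HN type (ℓ=4): μ^(1)=33; μ^(2)=25; μ^(3)=-7; μ^(4)=-47

((1, 0, 0); (0, 0, 3); (1, 1, 0); (0, 2, 0))


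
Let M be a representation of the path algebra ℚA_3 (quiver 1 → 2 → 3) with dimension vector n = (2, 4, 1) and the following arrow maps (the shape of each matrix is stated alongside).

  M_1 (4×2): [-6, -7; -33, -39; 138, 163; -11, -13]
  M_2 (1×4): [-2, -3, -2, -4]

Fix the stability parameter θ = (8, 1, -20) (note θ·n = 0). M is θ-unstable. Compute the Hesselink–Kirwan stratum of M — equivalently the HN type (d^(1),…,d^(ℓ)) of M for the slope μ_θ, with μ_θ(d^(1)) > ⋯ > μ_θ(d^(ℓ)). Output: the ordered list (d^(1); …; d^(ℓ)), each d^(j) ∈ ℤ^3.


Barcode: M ≅ I[1,2], I[1,3], I[2,2]^2. HN layers by μ_θ (3 steps, strictly decreasing):
  μ^(1)=9/2; μ^(2)=1; μ^(3)=-11/3

((1, 1, 0); (0, 2, 0); (1, 1, 1))


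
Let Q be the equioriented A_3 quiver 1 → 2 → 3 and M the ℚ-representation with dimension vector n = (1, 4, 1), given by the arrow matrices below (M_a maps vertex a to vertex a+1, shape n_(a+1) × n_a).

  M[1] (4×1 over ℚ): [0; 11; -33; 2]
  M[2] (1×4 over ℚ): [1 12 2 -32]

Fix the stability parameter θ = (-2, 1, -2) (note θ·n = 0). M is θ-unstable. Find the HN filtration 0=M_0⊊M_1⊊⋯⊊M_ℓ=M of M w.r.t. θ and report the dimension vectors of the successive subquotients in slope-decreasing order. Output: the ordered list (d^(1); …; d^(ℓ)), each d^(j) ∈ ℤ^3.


Interval decomposition of M: I[1,3], I[2,2]^3.
HN type (ℓ=3): μ^(1)=1; μ^(2)=-1/2; μ^(3)=-2

((0, 3, 0); (0, 1, 1); (1, 0, 0))


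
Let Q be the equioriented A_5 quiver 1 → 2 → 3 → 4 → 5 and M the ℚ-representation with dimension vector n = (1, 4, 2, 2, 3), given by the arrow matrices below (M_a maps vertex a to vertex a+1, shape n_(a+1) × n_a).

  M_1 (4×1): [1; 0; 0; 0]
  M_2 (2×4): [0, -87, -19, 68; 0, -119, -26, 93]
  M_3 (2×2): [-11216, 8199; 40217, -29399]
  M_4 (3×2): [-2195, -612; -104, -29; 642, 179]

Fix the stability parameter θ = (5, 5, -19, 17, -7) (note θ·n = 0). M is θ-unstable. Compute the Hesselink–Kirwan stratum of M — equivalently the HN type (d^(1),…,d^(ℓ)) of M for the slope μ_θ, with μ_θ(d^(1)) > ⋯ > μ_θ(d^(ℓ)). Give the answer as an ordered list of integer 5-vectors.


Interval decomposition of M: I[1,2], I[2,2], I[2,5]^2, I[5,5].
HN type (ℓ=2): μ^(1)=5; μ^(2)=-7

((1, 2, 0, 2, 2); (0, 2, 2, 0, 1))


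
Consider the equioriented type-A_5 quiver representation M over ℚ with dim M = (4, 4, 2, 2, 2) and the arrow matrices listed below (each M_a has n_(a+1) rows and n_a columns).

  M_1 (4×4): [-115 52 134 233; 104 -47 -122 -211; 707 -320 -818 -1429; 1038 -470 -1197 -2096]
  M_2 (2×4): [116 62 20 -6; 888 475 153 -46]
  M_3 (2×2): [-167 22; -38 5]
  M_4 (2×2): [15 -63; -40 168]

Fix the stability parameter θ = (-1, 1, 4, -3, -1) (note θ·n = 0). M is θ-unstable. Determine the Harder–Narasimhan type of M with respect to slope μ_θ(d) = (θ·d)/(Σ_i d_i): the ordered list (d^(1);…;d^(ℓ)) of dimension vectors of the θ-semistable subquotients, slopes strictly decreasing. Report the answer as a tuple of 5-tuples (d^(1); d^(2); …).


Interval decomposition of M: I[1,1], I[1,2], I[1,4], I[1,5], I[2,2], I[5,5].
HN type (ℓ=4): μ^(1)=1; μ^(2)=2/3; μ^(3)=1/4; μ^(4)=-1

((0, 2, 0, 0, 0); (0, 1, 1, 1, 0); (0, 1, 1, 1, 1); (4, 0, 0, 0, 1))


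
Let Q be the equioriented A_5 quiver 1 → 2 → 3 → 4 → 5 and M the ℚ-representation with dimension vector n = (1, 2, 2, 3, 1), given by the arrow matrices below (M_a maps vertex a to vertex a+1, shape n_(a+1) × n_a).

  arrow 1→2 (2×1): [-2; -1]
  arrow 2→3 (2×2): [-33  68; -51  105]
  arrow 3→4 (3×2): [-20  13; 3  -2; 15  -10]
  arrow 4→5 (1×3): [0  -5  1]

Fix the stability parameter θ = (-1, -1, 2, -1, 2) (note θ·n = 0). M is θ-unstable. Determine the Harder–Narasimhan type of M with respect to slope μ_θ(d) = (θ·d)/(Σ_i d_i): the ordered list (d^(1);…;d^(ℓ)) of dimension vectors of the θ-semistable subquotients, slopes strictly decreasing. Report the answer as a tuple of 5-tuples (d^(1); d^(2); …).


Interval decomposition of M: I[1,4], I[2,4], I[4,5].
HN type (ℓ=3): μ^(1)=2; μ^(2)=1/2; μ^(3)=-1

((0, 0, 0, 0, 1); (0, 0, 2, 2, 0); (1, 2, 0, 1, 0))


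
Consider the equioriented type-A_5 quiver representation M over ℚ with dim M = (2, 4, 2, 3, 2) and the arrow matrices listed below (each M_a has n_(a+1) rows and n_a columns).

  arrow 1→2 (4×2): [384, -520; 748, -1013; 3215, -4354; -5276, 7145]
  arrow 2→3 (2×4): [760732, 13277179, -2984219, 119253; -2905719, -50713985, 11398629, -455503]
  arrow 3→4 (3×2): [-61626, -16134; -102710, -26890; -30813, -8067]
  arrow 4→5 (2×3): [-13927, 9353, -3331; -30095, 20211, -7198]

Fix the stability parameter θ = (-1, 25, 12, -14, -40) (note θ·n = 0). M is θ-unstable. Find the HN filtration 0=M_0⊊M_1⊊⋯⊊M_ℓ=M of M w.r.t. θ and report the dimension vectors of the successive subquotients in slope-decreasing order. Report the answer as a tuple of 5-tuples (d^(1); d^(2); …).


Interval decomposition of M: I[1,2], I[1,3], I[2,2], I[2,5], I[4,4], I[4,5].
HN type (ℓ=6): μ^(1)=25; μ^(2)=37/2; μ^(3)=-1; μ^(4)=-17/4; μ^(5)=-14; μ^(6)=-27

((0, 2, 0, 0, 0); (0, 1, 1, 0, 0); (2, 0, 0, 0, 0); (0, 1, 1, 1, 1); (0, 0, 0, 1, 0); (0, 0, 0, 1, 1))


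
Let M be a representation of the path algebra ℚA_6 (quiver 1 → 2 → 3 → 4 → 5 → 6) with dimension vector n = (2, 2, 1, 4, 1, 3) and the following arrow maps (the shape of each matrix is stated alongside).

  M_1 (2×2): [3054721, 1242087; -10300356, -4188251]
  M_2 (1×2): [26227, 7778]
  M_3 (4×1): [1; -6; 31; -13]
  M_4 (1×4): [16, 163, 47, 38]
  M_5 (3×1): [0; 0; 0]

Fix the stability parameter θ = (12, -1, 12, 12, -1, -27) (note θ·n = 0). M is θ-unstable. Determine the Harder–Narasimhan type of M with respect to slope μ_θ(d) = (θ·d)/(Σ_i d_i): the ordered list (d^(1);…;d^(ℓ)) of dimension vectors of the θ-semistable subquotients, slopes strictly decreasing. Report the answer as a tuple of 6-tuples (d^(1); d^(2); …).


Interval decomposition of M: I[1,2], I[1,5], I[4,4]^3, I[6,6]^3.
HN type (ℓ=4): μ^(1)=12; μ^(2)=23/3; μ^(3)=11/2; μ^(4)=-27

((0, 0, 0, 3, 0, 0); (0, 0, 1, 1, 1, 0); (2, 2, 0, 0, 0, 0); (0, 0, 0, 0, 0, 3))


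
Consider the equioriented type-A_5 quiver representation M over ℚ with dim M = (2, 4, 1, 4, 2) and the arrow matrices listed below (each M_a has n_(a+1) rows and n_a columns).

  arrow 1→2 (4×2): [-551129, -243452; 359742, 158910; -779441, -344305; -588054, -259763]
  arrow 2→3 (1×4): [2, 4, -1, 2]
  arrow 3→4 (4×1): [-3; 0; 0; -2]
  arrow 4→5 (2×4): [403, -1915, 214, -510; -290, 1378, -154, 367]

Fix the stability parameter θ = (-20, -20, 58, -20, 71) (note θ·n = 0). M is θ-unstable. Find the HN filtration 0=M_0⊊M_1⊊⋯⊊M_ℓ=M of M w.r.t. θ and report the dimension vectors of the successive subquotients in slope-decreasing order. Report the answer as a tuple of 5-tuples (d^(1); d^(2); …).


Via rank(M_{q-1}∘⋯∘M_p): M ≅ I[1,2], I[1,5], I[2,2]^2, I[4,4]^2, I[4,5].
μ_θ-semistable layers: μ^(1)=71; μ^(2)=19; μ^(3)=-20

((0, 0, 0, 0, 2); (0, 0, 1, 1, 0); (2, 4, 0, 3, 0))


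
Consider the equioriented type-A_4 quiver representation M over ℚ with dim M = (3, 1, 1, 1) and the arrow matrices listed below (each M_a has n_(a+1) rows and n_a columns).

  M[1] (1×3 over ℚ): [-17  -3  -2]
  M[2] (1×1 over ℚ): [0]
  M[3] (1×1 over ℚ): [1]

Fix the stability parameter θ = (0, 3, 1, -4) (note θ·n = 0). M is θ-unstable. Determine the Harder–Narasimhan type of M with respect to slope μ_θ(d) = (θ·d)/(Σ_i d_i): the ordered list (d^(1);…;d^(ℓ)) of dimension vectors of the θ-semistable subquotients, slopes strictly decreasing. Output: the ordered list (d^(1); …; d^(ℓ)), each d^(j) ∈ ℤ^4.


Via rank(M_{q-1}∘⋯∘M_p): M ≅ I[1,1]^2, I[1,2], I[3,4].
μ_θ-semistable layers: μ^(1)=3; μ^(2)=0; μ^(3)=-3/2

((0, 1, 0, 0); (3, 0, 0, 0); (0, 0, 1, 1))


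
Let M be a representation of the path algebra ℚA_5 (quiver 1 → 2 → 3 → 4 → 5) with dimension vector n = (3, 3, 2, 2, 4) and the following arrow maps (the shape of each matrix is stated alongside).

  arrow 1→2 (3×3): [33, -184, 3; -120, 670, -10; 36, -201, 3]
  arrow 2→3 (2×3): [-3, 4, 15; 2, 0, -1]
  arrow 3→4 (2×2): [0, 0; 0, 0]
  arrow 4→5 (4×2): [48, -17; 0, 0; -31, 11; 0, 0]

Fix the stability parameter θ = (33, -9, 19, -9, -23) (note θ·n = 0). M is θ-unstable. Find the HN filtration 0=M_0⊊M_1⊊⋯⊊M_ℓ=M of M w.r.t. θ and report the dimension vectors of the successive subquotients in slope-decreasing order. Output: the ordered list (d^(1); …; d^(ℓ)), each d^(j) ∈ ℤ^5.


Interval decomposition of M: I[1,1], I[1,3]^2, I[2,2], I[4,5]^2, I[5,5]^2.
HN type (ℓ=6): μ^(1)=33; μ^(2)=19; μ^(3)=12; μ^(4)=-9; μ^(5)=-16; μ^(6)=-23

((1, 0, 0, 0, 0); (0, 0, 2, 0, 0); (2, 2, 0, 0, 0); (0, 1, 0, 0, 0); (0, 0, 0, 2, 2); (0, 0, 0, 0, 2))


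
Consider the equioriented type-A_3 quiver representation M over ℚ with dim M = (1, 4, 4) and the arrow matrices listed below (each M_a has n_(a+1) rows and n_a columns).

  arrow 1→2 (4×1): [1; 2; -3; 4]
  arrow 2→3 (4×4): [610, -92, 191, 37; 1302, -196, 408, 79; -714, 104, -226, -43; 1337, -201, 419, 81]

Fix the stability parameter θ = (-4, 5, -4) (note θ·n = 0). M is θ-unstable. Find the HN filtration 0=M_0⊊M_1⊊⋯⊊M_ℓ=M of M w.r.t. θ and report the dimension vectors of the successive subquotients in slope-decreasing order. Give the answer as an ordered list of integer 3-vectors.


Barcode: M ≅ I[1,3], I[2,2], I[2,3]^2, I[3,3]. HN layers by μ_θ (3 steps, strictly decreasing):
  μ^(1)=5; μ^(2)=1/2; μ^(3)=-4

((0, 1, 0); (0, 3, 3); (1, 0, 1))


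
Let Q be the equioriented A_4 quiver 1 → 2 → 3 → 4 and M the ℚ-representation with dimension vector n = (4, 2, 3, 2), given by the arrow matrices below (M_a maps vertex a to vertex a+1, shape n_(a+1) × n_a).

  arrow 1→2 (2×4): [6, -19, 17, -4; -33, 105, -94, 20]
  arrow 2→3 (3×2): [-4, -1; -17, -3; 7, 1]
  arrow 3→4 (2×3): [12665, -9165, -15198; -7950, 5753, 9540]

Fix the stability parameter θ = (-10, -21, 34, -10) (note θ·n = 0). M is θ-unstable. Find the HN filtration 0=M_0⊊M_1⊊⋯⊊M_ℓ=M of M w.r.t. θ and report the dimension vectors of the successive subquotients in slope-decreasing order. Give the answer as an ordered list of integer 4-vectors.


Via rank(M_{q-1}∘⋯∘M_p): M ≅ I[1,1]^2, I[1,4]^2, I[3,3].
μ_θ-semistable layers: μ^(1)=34; μ^(2)=12; μ^(3)=-10; μ^(4)=-31/2

((0, 0, 1, 0); (0, 0, 2, 2); (2, 0, 0, 0); (2, 2, 0, 0))


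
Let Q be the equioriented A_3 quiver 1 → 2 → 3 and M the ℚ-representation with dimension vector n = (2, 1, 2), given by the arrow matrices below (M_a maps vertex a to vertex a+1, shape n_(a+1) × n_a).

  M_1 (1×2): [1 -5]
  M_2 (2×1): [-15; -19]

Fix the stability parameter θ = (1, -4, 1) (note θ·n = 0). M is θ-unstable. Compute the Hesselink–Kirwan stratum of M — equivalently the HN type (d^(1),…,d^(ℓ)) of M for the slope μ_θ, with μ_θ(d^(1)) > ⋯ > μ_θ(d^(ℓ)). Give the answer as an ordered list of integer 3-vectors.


Via rank(M_{q-1}∘⋯∘M_p): M ≅ I[1,1], I[1,3], I[3,3].
μ_θ-semistable layers: μ^(1)=1; μ^(2)=-3/2

((1, 0, 2); (1, 1, 0))


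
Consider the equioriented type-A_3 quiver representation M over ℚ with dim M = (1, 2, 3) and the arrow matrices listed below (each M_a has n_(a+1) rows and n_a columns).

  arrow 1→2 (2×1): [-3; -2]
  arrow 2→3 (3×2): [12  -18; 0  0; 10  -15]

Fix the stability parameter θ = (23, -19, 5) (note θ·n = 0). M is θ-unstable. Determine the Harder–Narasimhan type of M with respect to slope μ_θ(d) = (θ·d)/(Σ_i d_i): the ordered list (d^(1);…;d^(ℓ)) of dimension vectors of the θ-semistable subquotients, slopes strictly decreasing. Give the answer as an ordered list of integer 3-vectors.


Barcode: M ≅ I[1,2], I[2,3], I[3,3]^2. HN layers by μ_θ (3 steps, strictly decreasing):
  μ^(1)=5; μ^(2)=2; μ^(3)=-19

((0, 0, 3); (1, 1, 0); (0, 1, 0))


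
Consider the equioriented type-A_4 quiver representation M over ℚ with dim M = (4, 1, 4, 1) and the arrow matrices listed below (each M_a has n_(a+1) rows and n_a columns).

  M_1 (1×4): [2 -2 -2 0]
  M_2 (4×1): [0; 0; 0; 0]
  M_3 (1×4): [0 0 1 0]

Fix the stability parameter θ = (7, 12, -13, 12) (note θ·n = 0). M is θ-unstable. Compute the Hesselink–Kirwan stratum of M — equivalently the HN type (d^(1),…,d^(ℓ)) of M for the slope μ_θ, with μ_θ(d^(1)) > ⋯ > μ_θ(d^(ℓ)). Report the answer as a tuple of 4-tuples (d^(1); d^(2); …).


Barcode: M ≅ I[1,1]^3, I[1,2], I[3,3]^3, I[3,4]. HN layers by μ_θ (3 steps, strictly decreasing):
  μ^(1)=12; μ^(2)=7; μ^(3)=-13

((0, 1, 0, 1); (4, 0, 0, 0); (0, 0, 4, 0))


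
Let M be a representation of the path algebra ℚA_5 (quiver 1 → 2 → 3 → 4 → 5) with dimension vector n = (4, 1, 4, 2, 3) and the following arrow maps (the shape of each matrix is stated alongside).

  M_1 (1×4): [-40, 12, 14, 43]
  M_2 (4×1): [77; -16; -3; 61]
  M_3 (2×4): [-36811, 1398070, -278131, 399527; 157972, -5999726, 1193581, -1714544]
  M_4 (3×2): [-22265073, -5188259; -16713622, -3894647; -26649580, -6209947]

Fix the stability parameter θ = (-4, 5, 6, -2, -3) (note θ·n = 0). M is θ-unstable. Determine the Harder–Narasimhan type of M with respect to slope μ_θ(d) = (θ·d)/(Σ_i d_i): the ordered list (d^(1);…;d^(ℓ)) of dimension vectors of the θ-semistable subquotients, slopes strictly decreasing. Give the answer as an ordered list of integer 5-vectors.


Interval decomposition of M: I[1,1]^3, I[1,5], I[3,3]^2, I[3,5], I[5,5].
HN type (ℓ=5): μ^(1)=6; μ^(2)=3/2; μ^(3)=1/3; μ^(4)=-3; μ^(5)=-4

((0, 0, 2, 0, 0); (0, 1, 1, 1, 1); (0, 0, 1, 1, 1); (0, 0, 0, 0, 1); (4, 0, 0, 0, 0))


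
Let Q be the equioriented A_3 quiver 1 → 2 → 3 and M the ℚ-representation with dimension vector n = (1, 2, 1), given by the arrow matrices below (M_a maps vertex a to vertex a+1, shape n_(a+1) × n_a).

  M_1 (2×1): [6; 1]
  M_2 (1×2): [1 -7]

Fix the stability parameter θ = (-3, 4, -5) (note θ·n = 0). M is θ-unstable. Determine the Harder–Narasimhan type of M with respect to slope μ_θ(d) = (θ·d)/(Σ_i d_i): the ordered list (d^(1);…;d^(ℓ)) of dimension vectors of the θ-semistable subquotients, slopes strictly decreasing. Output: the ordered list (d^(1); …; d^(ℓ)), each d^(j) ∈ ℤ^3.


Via rank(M_{q-1}∘⋯∘M_p): M ≅ I[1,3], I[2,2].
μ_θ-semistable layers: μ^(1)=4; μ^(2)=-1/2; μ^(3)=-3

((0, 1, 0); (0, 1, 1); (1, 0, 0))


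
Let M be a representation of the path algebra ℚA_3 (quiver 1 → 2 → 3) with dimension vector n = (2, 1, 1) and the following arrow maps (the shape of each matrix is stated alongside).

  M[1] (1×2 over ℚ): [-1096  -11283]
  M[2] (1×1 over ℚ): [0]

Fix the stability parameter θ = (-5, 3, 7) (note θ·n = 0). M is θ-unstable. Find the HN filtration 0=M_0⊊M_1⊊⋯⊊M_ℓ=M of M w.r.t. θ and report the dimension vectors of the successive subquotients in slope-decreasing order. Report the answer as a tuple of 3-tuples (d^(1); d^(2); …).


Via rank(M_{q-1}∘⋯∘M_p): M ≅ I[1,1], I[1,2], I[3,3].
μ_θ-semistable layers: μ^(1)=7; μ^(2)=3; μ^(3)=-5

((0, 0, 1); (0, 1, 0); (2, 0, 0))


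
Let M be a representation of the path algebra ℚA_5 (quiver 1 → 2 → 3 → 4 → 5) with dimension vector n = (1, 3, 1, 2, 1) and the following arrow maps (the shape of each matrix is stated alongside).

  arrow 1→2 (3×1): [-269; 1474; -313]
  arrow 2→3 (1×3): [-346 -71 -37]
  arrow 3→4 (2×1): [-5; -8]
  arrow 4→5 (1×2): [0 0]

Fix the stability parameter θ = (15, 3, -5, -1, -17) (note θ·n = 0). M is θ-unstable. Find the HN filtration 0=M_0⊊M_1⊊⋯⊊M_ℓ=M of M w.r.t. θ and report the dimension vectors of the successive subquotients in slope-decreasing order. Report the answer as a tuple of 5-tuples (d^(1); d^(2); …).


Barcode: M ≅ I[1,4], I[2,2]^2, I[4,4], I[5,5]. HN layers by μ_θ (3 steps, strictly decreasing):
  μ^(1)=3; μ^(2)=-1; μ^(3)=-17

((1, 3, 1, 1, 0); (0, 0, 0, 1, 0); (0, 0, 0, 0, 1))


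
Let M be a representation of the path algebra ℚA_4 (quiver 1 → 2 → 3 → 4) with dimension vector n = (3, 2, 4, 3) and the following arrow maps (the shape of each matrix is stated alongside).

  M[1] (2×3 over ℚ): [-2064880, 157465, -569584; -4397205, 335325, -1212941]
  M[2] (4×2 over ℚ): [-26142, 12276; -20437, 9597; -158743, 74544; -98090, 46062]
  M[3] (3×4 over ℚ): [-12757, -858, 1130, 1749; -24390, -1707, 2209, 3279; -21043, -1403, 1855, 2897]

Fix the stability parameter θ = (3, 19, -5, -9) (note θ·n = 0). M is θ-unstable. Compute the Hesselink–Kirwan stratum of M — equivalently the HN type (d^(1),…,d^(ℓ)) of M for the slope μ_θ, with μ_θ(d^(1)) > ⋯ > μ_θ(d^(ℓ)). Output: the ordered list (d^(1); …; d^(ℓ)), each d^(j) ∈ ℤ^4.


Interval decomposition of M: I[1,1], I[1,3], I[1,4], I[3,4]^2.
HN type (ℓ=4): μ^(1)=7; μ^(2)=3; μ^(3)=2; μ^(4)=-7

((0, 1, 1, 0); (2, 0, 0, 0); (1, 1, 1, 1); (0, 0, 2, 2))


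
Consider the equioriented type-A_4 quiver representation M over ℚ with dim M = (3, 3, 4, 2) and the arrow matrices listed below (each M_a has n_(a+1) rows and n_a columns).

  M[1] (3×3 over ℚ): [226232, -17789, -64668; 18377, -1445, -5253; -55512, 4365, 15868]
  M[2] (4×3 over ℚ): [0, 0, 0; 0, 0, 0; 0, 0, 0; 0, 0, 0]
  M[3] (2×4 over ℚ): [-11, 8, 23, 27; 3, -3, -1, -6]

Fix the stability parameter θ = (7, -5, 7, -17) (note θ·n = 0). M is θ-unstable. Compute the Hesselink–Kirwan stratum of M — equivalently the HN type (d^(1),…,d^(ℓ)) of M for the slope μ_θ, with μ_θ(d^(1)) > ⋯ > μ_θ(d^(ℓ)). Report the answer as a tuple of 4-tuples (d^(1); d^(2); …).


Via rank(M_{q-1}∘⋯∘M_p): M ≅ I[1,1], I[1,2]^2, I[2,2], I[3,3]^2, I[3,4]^2.
μ_θ-semistable layers: μ^(1)=7; μ^(2)=1; μ^(3)=-5

((1, 0, 2, 0); (2, 2, 0, 0); (0, 1, 2, 2))


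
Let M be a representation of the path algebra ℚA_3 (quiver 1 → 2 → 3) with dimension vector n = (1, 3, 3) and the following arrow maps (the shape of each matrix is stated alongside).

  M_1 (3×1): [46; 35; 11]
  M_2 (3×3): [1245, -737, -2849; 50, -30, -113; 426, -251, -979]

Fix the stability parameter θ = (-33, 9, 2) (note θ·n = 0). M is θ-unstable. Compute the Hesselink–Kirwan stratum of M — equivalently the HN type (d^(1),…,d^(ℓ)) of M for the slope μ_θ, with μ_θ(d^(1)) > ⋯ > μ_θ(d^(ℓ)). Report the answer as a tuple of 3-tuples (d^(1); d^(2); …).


Interval decomposition of M: I[1,3], I[2,3]^2.
HN type (ℓ=2): μ^(1)=11/2; μ^(2)=-33

((0, 3, 3); (1, 0, 0))


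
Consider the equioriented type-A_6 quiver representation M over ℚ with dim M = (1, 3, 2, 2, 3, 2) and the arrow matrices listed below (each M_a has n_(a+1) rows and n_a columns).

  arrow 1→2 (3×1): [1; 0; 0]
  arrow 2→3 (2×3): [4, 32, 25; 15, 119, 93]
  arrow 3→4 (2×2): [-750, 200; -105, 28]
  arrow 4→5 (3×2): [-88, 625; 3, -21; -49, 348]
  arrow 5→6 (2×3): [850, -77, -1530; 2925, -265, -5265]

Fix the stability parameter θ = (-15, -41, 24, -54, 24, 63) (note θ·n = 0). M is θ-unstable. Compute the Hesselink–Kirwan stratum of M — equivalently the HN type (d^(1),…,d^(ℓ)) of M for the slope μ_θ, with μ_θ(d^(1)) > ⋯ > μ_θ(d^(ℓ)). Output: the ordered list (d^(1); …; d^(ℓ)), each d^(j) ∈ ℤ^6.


Interval decomposition of M: I[1,3], I[2,2], I[2,6], I[4,5], I[5,6].
HN type (ℓ=6): μ^(1)=63; μ^(2)=24; μ^(3)=-15; μ^(4)=-28; μ^(5)=-41; μ^(6)=-54

((0, 0, 0, 0, 0, 2); (0, 0, 1, 0, 3, 0); (0, 0, 1, 1, 0, 0); (1, 1, 0, 0, 0, 0); (0, 2, 0, 0, 0, 0); (0, 0, 0, 1, 0, 0))


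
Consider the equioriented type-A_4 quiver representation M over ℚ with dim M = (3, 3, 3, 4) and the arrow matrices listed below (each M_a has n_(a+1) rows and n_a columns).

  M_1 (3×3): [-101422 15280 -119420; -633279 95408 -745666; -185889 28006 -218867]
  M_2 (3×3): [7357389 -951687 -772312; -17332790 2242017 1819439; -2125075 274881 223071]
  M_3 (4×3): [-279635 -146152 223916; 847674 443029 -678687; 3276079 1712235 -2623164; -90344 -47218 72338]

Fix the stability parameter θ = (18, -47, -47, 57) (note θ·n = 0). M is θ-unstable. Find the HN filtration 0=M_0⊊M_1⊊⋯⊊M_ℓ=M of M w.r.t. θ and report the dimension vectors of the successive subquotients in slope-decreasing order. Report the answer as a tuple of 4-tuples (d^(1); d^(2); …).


Via rank(M_{q-1}∘⋯∘M_p): M ≅ I[1,1], I[1,4]^2, I[2,4], I[4,4].
μ_θ-semistable layers: μ^(1)=57; μ^(2)=18; μ^(3)=-76/3; μ^(4)=-47

((0, 0, 0, 4); (1, 0, 0, 0); (2, 2, 2, 0); (0, 1, 1, 0))


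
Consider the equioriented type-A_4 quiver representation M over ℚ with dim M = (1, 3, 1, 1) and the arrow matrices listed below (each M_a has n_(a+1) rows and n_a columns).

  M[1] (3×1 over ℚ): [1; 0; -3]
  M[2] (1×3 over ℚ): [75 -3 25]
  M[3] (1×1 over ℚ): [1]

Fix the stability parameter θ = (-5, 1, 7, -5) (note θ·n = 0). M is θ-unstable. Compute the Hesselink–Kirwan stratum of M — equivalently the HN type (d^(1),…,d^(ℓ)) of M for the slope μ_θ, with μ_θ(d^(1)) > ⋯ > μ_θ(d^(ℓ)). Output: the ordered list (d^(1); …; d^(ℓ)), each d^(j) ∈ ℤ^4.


Via rank(M_{q-1}∘⋯∘M_p): M ≅ I[1,2], I[2,2], I[2,4].
μ_θ-semistable layers: μ^(1)=1; μ^(2)=-5

((0, 3, 1, 1); (1, 0, 0, 0))


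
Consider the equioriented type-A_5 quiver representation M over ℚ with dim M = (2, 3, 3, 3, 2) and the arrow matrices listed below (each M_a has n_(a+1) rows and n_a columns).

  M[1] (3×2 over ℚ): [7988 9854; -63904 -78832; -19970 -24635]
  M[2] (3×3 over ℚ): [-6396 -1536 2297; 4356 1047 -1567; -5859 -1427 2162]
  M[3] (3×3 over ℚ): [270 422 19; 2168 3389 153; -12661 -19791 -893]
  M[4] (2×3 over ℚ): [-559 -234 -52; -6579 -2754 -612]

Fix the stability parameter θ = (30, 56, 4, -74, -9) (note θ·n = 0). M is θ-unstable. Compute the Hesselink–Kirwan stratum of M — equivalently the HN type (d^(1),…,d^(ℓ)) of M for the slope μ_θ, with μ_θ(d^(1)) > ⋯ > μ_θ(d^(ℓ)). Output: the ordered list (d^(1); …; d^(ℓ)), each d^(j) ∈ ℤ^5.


Via rank(M_{q-1}∘⋯∘M_p): M ≅ I[1,1], I[1,5], I[2,4]^2, I[5,5].
μ_θ-semistable layers: μ^(1)=30; μ^(2)=7/5; μ^(3)=-14/3; μ^(4)=-9

((1, 0, 0, 0, 0); (1, 1, 1, 1, 1); (0, 2, 2, 2, 0); (0, 0, 0, 0, 1))


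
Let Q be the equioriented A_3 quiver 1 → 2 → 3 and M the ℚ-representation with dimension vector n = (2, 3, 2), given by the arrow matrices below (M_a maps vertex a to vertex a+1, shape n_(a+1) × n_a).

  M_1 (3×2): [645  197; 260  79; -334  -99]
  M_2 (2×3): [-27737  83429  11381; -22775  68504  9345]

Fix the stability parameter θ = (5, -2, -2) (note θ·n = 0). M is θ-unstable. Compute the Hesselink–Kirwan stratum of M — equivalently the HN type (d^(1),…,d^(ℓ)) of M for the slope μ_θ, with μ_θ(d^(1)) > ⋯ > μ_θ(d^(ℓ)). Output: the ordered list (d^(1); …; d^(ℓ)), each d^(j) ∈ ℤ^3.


Via rank(M_{q-1}∘⋯∘M_p): M ≅ I[1,3]^2, I[2,2].
μ_θ-semistable layers: μ^(1)=1/3; μ^(2)=-2

((2, 2, 2); (0, 1, 0))


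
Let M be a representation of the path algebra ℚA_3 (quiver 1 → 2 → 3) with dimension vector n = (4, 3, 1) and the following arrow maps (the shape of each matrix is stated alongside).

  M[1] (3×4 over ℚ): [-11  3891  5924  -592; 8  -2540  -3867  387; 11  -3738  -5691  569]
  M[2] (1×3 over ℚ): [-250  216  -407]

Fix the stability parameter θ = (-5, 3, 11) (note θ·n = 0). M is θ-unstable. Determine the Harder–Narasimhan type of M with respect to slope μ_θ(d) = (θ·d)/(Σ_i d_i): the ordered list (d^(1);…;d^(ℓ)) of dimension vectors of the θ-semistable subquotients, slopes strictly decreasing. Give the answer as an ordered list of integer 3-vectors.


Via rank(M_{q-1}∘⋯∘M_p): M ≅ I[1,1], I[1,2]^2, I[1,3].
μ_θ-semistable layers: μ^(1)=11; μ^(2)=3; μ^(3)=-5

((0, 0, 1); (0, 3, 0); (4, 0, 0))


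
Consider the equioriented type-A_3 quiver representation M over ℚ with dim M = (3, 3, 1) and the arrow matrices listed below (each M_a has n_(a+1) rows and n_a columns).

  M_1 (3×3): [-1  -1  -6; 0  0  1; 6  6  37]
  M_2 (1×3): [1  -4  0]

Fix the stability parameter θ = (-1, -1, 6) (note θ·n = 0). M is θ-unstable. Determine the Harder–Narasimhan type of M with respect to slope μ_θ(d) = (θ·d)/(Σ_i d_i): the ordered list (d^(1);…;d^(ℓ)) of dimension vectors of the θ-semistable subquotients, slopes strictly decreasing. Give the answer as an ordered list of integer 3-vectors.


Via rank(M_{q-1}∘⋯∘M_p): M ≅ I[1,1], I[1,2], I[1,3], I[2,2].
μ_θ-semistable layers: μ^(1)=6; μ^(2)=-1

((0, 0, 1); (3, 3, 0))


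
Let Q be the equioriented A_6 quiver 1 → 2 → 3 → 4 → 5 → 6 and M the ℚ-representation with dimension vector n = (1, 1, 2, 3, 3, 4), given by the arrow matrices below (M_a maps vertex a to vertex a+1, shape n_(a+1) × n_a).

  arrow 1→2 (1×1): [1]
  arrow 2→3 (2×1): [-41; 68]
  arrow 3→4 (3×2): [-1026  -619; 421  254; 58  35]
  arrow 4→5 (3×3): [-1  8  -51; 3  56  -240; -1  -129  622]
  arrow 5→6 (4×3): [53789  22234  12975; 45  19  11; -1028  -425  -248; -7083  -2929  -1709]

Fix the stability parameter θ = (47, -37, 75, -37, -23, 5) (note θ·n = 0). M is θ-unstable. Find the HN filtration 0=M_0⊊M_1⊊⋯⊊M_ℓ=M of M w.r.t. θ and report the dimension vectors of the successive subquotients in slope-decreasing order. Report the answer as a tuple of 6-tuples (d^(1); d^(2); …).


Interval decomposition of M: I[1,6], I[3,6], I[4,5], I[6,6]^2.
HN type (ℓ=3): μ^(1)=5; μ^(2)=-23; μ^(3)=-37

((1, 1, 2, 2, 2, 4); (0, 0, 0, 0, 1, 0); (0, 0, 0, 1, 0, 0))


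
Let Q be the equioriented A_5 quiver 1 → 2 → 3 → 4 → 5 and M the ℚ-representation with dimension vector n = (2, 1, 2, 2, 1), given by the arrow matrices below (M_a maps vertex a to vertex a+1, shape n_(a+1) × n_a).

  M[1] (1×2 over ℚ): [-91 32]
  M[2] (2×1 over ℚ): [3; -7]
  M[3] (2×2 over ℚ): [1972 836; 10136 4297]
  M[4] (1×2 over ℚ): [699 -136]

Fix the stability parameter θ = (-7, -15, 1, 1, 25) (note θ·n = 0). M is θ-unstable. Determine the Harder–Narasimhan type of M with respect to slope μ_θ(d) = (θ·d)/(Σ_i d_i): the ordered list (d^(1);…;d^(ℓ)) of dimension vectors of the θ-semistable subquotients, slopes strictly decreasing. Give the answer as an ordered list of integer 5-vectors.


Barcode: M ≅ I[1,1], I[1,5], I[3,4]. HN layers by μ_θ (4 steps, strictly decreasing):
  μ^(1)=25; μ^(2)=1; μ^(3)=-7; μ^(4)=-11

((0, 0, 0, 0, 1); (0, 0, 2, 2, 0); (1, 0, 0, 0, 0); (1, 1, 0, 0, 0))


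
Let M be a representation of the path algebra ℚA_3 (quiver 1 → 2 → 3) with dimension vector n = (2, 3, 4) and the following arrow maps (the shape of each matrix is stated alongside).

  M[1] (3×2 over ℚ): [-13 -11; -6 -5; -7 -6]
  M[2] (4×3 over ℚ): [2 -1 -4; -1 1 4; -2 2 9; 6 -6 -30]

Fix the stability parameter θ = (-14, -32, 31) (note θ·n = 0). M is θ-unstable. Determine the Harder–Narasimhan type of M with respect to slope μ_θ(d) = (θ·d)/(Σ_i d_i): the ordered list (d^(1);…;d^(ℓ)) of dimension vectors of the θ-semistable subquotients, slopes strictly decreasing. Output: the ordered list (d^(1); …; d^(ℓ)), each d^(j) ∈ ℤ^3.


Interval decomposition of M: I[1,3]^2, I[2,3], I[3,3].
HN type (ℓ=3): μ^(1)=31; μ^(2)=-23; μ^(3)=-32

((0, 0, 4); (2, 2, 0); (0, 1, 0))


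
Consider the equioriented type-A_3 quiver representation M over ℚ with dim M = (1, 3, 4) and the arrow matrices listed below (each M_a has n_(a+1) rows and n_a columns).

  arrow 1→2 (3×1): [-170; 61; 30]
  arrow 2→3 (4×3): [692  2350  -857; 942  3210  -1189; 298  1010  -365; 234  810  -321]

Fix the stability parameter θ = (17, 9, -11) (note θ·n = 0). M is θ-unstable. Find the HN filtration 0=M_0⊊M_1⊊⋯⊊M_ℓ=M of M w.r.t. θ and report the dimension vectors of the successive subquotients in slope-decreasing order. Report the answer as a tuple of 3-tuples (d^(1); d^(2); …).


Barcode: M ≅ I[1,2], I[2,3]^2, I[3,3]^2. HN layers by μ_θ (3 steps, strictly decreasing):
  μ^(1)=13; μ^(2)=-1; μ^(3)=-11

((1, 1, 0); (0, 2, 2); (0, 0, 2))


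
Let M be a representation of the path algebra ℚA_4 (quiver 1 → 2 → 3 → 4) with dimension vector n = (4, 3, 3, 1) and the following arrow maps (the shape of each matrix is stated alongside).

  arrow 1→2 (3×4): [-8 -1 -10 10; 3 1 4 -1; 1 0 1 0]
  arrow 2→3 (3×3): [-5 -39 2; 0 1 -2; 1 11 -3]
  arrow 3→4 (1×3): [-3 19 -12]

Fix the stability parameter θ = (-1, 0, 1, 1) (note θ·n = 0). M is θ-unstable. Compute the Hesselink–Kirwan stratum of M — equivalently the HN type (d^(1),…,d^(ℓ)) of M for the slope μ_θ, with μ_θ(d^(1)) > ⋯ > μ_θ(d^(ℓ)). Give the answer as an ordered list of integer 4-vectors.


Via rank(M_{q-1}∘⋯∘M_p): M ≅ I[1,1], I[1,3]^2, I[1,4].
μ_θ-semistable layers: μ^(1)=1; μ^(2)=0; μ^(3)=-1

((0, 0, 3, 1); (0, 3, 0, 0); (4, 0, 0, 0))


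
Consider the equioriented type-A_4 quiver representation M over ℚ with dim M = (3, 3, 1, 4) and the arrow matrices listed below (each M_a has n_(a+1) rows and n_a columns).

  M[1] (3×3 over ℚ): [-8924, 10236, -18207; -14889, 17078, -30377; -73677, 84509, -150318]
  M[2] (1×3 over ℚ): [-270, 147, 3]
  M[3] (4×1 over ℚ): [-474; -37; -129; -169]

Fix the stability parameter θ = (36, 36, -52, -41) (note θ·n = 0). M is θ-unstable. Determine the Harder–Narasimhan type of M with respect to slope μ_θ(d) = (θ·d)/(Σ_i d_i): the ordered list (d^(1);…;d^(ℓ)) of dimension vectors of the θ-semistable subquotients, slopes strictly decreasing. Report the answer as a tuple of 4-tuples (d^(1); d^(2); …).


Interval decomposition of M: I[1,2]^2, I[1,4], I[4,4]^3.
HN type (ℓ=3): μ^(1)=36; μ^(2)=-21/4; μ^(3)=-41

((2, 2, 0, 0); (1, 1, 1, 1); (0, 0, 0, 3))


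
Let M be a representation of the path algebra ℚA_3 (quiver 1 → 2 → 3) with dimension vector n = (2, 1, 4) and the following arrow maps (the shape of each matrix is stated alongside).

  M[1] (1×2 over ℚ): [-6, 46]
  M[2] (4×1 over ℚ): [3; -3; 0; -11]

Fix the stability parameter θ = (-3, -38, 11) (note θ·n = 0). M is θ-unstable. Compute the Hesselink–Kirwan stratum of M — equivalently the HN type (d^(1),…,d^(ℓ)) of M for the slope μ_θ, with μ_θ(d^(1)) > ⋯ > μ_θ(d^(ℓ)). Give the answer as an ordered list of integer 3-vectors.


Interval decomposition of M: I[1,1], I[1,3], I[3,3]^3.
HN type (ℓ=3): μ^(1)=11; μ^(2)=-3; μ^(3)=-41/2

((0, 0, 4); (1, 0, 0); (1, 1, 0))


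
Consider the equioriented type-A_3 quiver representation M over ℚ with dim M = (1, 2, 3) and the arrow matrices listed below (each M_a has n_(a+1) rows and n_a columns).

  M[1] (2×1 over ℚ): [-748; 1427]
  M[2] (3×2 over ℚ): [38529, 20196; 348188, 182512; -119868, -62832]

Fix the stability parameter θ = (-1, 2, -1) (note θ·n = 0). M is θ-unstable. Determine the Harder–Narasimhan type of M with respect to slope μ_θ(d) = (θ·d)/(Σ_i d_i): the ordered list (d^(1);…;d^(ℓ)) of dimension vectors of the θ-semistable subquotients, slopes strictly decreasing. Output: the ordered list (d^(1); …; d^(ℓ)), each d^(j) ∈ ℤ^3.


Via rank(M_{q-1}∘⋯∘M_p): M ≅ I[1,2], I[2,3], I[3,3]^2.
μ_θ-semistable layers: μ^(1)=2; μ^(2)=1/2; μ^(3)=-1

((0, 1, 0); (0, 1, 1); (1, 0, 2))


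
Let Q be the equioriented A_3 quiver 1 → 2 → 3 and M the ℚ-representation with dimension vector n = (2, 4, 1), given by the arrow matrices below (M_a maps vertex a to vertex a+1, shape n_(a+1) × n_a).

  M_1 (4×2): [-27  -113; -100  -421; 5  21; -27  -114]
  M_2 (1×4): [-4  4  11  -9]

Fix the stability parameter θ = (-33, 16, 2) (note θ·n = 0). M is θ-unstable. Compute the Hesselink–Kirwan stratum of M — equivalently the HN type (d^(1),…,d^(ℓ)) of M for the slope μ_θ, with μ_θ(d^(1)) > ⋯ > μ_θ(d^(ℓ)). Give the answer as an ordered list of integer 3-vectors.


Barcode: M ≅ I[1,2], I[1,3], I[2,2]^2. HN layers by μ_θ (3 steps, strictly decreasing):
  μ^(1)=16; μ^(2)=9; μ^(3)=-33

((0, 3, 0); (0, 1, 1); (2, 0, 0))


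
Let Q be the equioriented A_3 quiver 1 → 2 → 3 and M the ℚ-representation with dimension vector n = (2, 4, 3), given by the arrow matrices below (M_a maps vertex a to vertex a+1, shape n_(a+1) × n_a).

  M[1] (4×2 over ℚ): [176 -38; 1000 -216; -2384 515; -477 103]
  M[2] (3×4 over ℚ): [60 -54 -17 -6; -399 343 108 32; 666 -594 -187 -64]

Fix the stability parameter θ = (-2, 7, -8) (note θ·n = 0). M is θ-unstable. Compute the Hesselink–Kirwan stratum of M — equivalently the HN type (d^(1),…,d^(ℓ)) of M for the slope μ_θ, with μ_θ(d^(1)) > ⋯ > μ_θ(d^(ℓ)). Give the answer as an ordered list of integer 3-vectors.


Barcode: M ≅ I[1,3]^2, I[2,2], I[2,3]. HN layers by μ_θ (3 steps, strictly decreasing):
  μ^(1)=7; μ^(2)=-1/2; μ^(3)=-2

((0, 1, 0); (0, 3, 3); (2, 0, 0))


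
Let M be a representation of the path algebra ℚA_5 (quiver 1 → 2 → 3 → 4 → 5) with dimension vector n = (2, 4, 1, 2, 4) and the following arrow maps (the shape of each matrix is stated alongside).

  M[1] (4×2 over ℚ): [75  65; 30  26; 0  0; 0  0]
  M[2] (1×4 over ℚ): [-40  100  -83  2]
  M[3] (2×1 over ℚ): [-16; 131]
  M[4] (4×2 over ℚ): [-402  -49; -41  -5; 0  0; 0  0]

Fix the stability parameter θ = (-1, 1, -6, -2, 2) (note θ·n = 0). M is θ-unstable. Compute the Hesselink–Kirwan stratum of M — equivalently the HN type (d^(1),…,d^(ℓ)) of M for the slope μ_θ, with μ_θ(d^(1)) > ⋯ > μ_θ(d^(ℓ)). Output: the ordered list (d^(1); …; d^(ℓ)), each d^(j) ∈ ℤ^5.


Interval decomposition of M: I[1,1], I[1,2], I[2,2]^2, I[2,5], I[4,5], I[5,5]^2.
HN type (ℓ=5): μ^(1)=2; μ^(2)=1; μ^(3)=-1; μ^(4)=-2; μ^(5)=-5/2

((0, 0, 0, 0, 4); (0, 3, 0, 0, 0); (2, 0, 0, 0, 0); (0, 0, 0, 2, 0); (0, 1, 1, 0, 0))


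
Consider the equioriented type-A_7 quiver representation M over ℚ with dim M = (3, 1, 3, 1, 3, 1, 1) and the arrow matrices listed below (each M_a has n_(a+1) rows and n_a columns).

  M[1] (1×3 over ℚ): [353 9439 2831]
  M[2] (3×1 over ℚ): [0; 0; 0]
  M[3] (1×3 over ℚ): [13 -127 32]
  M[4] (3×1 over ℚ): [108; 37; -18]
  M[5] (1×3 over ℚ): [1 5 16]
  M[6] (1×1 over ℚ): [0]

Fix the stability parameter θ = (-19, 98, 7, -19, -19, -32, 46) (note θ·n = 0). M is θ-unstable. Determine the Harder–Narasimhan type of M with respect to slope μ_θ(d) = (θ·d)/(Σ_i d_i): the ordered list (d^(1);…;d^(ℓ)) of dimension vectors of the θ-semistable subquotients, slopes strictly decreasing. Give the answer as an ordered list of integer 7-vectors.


Barcode: M ≅ I[1,1]^2, I[1,2], I[3,3]^2, I[3,6], I[5,5]^2, I[7,7]. HN layers by μ_θ (5 steps, strictly decreasing):
  μ^(1)=98; μ^(2)=46; μ^(3)=7; μ^(4)=-63/4; μ^(5)=-19

((0, 1, 0, 0, 0, 0, 0); (0, 0, 0, 0, 0, 0, 1); (0, 0, 2, 0, 0, 0, 0); (0, 0, 1, 1, 1, 1, 0); (3, 0, 0, 0, 2, 0, 0))
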